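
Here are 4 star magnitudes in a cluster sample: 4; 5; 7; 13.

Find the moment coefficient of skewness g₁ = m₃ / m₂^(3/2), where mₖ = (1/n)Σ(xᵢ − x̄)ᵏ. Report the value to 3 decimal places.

x̄ = (4 + 5 + 7 + 13) / 4 = 7.2500
deviations (xᵢ − x̄): -3.2500, -2.2500, -0.2500, 5.7500
Σ(xᵢ − x̄)² = 48.7500 ⇒ m₂ = 48.7500/4 = 12.18750
Σ(xᵢ − x̄)³ = 144.3750 ⇒ m₃ = 144.3750/4 = 36.09375
m₂^(3/2) = 12.18750^(1.5) = 42.54729
g₁ = m₃ / m₂^(3/2) = 36.09375 / 42.54729 ≈ 0.848

0.848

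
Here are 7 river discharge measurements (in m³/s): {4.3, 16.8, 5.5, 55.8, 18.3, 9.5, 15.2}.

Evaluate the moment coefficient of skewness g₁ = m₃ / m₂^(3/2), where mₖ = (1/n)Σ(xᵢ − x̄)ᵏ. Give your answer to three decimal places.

x̄ = (4.3 + 16.8 + 5.5 + 55.8 + 18.3 + 9.5 + 15.2) / 7 = 17.9143
deviations (xᵢ − x̄): -13.6143, -1.1143, -12.4143, 37.8857, 0.3857, -8.4143, -2.7143
Σ(xᵢ − x̄)² = 1854.3486 ⇒ m₂ = 1854.3486/7 = 264.90694
Σ(xᵢ − x̄)³ = 49324.7329 ⇒ m₃ = 49324.7329/7 = 7046.39041
m₂^(3/2) = 264.90694^(1.5) = 4311.61527
g₁ = m₃ / m₂^(3/2) = 7046.39041 / 4311.61527 ≈ 1.634

1.634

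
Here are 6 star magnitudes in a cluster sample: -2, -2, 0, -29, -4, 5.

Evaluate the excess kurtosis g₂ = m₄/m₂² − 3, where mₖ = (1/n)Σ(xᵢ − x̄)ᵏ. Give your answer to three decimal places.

0.782

x̄ = -5.3333
Σ(xᵢ − x̄)² = 719.3333 ⇒ m₂ = 119.88889
Σ(xᵢ − x̄)⁴ = 326185.1111 ⇒ m₄ = 54364.18519
m₂² = 14373.34568
g₂ = m₄/m₂² − 3 = 3.78229 − 3 ≈ 0.782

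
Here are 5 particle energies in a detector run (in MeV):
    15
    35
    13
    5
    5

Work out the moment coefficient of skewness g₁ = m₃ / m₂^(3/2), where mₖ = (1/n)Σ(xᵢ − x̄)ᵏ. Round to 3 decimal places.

1.014

x̄ = (15 + 35 + 13 + 5 + 5) / 5 = 14.6000
deviations (xᵢ − x̄): 0.4000, 20.4000, -1.6000, -9.6000, -9.6000
Σ(xᵢ − x̄)² = 603.2000 ⇒ m₂ = 603.2000/5 = 120.64000
Σ(xᵢ − x̄)³ = 6716.1600 ⇒ m₃ = 6716.1600/5 = 1343.23200
m₂^(3/2) = 120.64000^(1.5) = 1325.06442
g₁ = m₃ / m₂^(3/2) = 1343.23200 / 1325.06442 ≈ 1.014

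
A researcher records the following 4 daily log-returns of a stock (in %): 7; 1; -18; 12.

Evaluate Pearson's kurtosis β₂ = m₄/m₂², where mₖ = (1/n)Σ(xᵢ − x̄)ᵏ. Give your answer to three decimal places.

x̄ = 0.5000
Σ(xᵢ − x̄)² = 517.0000 ⇒ m₂ = 129.25000
Σ(xᵢ − x̄)⁴ = 136410.2500 ⇒ m₄ = 34102.56250
m₂² = 16705.56250
β₂ = m₄/m₂² = 34102.56250 / 16705.56250 ≈ 2.041

2.041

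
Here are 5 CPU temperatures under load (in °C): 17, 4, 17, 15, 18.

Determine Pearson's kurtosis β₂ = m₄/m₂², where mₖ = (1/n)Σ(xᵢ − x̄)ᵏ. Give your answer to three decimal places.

3.070

x̄ = 14.2000
Σ(xᵢ − x̄)² = 134.8000 ⇒ m₂ = 26.96000
Σ(xᵢ − x̄)⁴ = 11156.1760 ⇒ m₄ = 2231.23520
m₂² = 726.84160
β₂ = m₄/m₂² = 2231.23520 / 726.84160 ≈ 3.070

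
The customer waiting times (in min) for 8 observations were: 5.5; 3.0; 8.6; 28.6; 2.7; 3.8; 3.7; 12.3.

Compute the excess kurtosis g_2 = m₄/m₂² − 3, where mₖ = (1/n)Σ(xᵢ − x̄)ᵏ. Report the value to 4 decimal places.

1.6093

x̄ = 8.5250
Σ(xᵢ − x̄)² = 536.4750 ⇒ m₂ = 67.05938
Σ(xᵢ − x̄)⁴ = 165823.8702 ⇒ m₄ = 20727.98377
m₂² = 4496.95978
g_2 = m₄/m₂² − 3 = 4.60933 − 3 ≈ 1.6093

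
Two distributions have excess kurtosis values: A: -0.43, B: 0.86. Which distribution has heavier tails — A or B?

B

Higher excess kurtosis ⇒ heavier tails relative to the normal distribution.
-0.43 vs 0.86: the larger is 0.86, so B has heavier tails. (B is leptokurtic — heavier-than-normal tails; the other is platykurtic.)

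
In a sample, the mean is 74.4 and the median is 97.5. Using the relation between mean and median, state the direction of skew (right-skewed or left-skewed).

left-skewed

mean − median = 74.4 − 97.5 = -23.1
mean < median ⇒ the longer tail is on the left ⇒ left-skewed (negatively skewed).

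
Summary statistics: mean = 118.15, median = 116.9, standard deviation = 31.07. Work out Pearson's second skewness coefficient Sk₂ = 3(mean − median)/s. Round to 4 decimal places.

Sk₂ = 3(118.15 − 116.9) / 31.07 = 3 × 1.2500 / 31.07
    = 3.7500 / 31.07 ≈ 0.1207

0.1207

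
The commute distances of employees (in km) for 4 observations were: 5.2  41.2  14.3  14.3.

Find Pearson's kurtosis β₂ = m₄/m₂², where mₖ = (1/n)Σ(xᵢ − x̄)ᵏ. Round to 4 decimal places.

2.1823

x̄ = 18.7500
Σ(xᵢ − x̄)² = 727.2100 ⇒ m₂ = 181.80250
Σ(xᵢ − x̄)⁴ = 288512.6760 ⇒ m₄ = 72128.16901
m₂² = 33052.14901
β₂ = m₄/m₂² = 72128.16901 / 33052.14901 ≈ 2.1823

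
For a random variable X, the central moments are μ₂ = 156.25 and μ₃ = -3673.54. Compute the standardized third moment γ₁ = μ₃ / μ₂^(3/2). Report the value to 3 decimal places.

σ = √μ₂ = √156.25 = 12.50000
σ³ = μ₂^(3/2) = 1953.12500
γ₁ = μ₃/σ³ = -3673.54 / 1953.12500 ≈ -1.881

-1.881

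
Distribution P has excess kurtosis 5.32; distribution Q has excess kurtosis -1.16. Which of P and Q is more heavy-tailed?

Higher excess kurtosis ⇒ heavier tails relative to the normal distribution.
5.32 vs -1.16: the larger is 5.32, so P has heavier tails. (P is leptokurtic — heavier-than-normal tails; the other is platykurtic.)

P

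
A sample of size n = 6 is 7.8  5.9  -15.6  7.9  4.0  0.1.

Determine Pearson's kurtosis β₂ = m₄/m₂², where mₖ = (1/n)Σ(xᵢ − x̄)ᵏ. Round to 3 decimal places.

x̄ = 1.6833
Σ(xᵢ − x̄)² = 400.4283 ⇒ m₂ = 66.73806
Σ(xᵢ − x̄)⁴ = 92474.4132 ⇒ m₄ = 15412.40220
m₂² = 4453.96806
β₂ = m₄/m₂² = 15412.40220 / 4453.96806 ≈ 3.460

3.460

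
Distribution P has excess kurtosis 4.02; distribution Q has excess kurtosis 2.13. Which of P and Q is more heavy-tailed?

P

Higher excess kurtosis ⇒ heavier tails relative to the normal distribution.
4.02 vs 2.13: the larger is 4.02, so P has heavier tails.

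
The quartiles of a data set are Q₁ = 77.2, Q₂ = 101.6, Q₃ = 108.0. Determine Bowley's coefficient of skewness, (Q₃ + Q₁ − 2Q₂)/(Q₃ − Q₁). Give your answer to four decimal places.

-0.5844

numerator: Q₃ + Q₁ − 2Q₂ = 108.0 + 77.2 − 2×101.6 = -18.0000
denominator: Q₃ − Q₁ = 108.0 − 77.2 = 30.8000
Bowley skewness = -18.0000 / 30.8000 ≈ -0.5844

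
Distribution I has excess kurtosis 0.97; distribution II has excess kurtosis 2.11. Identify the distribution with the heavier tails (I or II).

II

Higher excess kurtosis ⇒ heavier tails relative to the normal distribution.
0.97 vs 2.11: the larger is 2.11, so II has heavier tails.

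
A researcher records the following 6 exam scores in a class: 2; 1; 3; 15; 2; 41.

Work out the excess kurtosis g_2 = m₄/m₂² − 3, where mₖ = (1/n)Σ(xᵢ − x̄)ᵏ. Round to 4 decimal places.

0.3893

x̄ = 10.6667
Σ(xᵢ − x̄)² = 1241.3333 ⇒ m₂ = 206.88889
Σ(xᵢ − x̄)⁴ = 870427.1111 ⇒ m₄ = 145071.18519
m₂² = 42803.01235
g_2 = m₄/m₂² − 3 = 3.38928 − 3 ≈ 0.3893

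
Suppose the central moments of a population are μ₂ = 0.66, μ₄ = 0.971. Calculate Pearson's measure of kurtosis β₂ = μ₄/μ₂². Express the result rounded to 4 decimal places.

μ₂² = 0.66² = 0.43560
μ₄/μ₂² = 0.971 / 0.43560 = 2.22911
β₂ ≈ 2.2291

2.2291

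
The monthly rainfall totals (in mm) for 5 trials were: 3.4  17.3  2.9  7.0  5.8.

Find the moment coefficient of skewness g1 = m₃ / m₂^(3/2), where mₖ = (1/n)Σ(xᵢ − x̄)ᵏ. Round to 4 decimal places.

x̄ = (3.4 + 17.3 + 2.9 + 7.0 + 5.8) / 5 = 7.2800
deviations (xᵢ − x̄): -3.8800, 10.0200, -4.3800, -0.2800, -1.4800
Σ(xᵢ − x̄)² = 136.9080 ⇒ m₂ = 136.9080/5 = 27.38160
Σ(xᵢ − x̄)³ = 860.3095 ⇒ m₃ = 860.3095/5 = 172.06190
m₂^(3/2) = 27.38160^(1.5) = 143.28088
g1 = m₃ / m₂^(3/2) = 172.06190 / 143.28088 ≈ 1.2009

1.2009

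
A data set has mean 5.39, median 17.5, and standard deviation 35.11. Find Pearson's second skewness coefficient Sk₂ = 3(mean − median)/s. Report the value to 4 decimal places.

Sk₂ = 3(5.39 − 17.5) / 35.11 = 3 × -12.1100 / 35.11
    = -36.3300 / 35.11 ≈ -1.0347

-1.0347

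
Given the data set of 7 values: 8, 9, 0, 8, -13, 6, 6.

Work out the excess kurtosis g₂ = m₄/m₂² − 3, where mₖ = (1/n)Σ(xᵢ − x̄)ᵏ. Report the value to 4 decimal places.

x̄ = 3.4286
Σ(xᵢ − x̄)² = 367.7143 ⇒ m₂ = 52.53061
Σ(xᵢ − x̄)⁴ = 74907.5160 ⇒ m₄ = 10701.07372
m₂² = 2759.46522
g₂ = m₄/m₂² − 3 = 3.87795 − 3 ≈ 0.8780

0.8780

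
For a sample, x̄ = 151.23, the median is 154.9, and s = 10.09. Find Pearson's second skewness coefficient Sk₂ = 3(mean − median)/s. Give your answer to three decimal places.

-1.091

Sk₂ = 3(151.23 − 154.9) / 10.09 = 3 × -3.6700 / 10.09
    = -11.0100 / 10.09 ≈ -1.091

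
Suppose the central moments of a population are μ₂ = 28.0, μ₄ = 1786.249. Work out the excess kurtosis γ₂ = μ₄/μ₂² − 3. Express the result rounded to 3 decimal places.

-0.722

μ₂² = 28.0² = 784.00000
μ₄/μ₂² = 1786.249 / 784.00000 = 2.27838
γ₂ = 2.27838 − 3 ≈ -0.722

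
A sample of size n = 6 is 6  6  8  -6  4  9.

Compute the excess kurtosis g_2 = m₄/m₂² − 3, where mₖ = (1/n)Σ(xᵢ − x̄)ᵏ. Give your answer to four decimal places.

0.5094

x̄ = 4.5000
Σ(xᵢ − x̄)² = 147.5000 ⇒ m₂ = 24.58333
Σ(xᵢ − x̄)⁴ = 12725.3750 ⇒ m₄ = 2120.89583
m₂² = 604.34028
g_2 = m₄/m₂² − 3 = 3.50944 − 3 ≈ 0.5094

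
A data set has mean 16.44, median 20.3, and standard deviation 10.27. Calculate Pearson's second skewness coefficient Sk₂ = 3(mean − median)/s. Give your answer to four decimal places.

Sk₂ = 3(16.44 − 20.3) / 10.27 = 3 × -3.8600 / 10.27
    = -11.5800 / 10.27 ≈ -1.1276

-1.1276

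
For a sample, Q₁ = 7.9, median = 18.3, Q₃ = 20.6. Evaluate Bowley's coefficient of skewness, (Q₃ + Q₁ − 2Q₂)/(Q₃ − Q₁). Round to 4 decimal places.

-0.6378

numerator: Q₃ + Q₁ − 2Q₂ = 20.6 + 7.9 − 2×18.3 = -8.1000
denominator: Q₃ − Q₁ = 20.6 − 7.9 = 12.7000
Bowley skewness = -8.1000 / 12.7000 ≈ -0.6378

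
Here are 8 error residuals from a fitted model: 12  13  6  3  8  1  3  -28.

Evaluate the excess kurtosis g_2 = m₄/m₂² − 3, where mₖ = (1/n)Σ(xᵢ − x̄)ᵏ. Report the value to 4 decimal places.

x̄ = 2.2500
Σ(xᵢ − x̄)² = 1175.5000 ⇒ m₂ = 146.93750
Σ(xᵢ − x̄)⁴ = 861024.9063 ⇒ m₄ = 107628.11328
m₂² = 21590.62891
g_2 = m₄/m₂² − 3 = 4.98495 − 3 ≈ 1.9849

1.9849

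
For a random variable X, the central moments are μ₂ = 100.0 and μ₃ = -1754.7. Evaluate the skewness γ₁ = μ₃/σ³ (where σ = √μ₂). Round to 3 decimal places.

σ = √μ₂ = √100.0 = 10.00000
σ³ = μ₂^(3/2) = 1000.00000
γ₁ = μ₃/σ³ = -1754.7 / 1000.00000 ≈ -1.755

-1.755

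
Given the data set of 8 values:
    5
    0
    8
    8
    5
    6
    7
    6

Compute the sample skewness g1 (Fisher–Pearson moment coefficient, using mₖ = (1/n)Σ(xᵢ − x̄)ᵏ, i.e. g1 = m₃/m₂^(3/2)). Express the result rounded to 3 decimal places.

x̄ = (5 + 0 + 8 + 8 + 5 + 6 + 7 + 6) / 8 = 5.6250
deviations (xᵢ − x̄): -0.6250, -5.6250, 2.3750, 2.3750, -0.6250, 0.3750, 1.3750, 0.3750
Σ(xᵢ − x̄)² = 45.8750 ⇒ m₂ = 45.8750/8 = 5.73438
Σ(xᵢ − x̄)³ = -148.9688 ⇒ m₃ = -148.9688/8 = -18.62109
m₂^(3/2) = 5.73438^(1.5) = 13.73185
g1 = m₃ / m₂^(3/2) = -18.62109 / 13.73185 ≈ -1.356

-1.356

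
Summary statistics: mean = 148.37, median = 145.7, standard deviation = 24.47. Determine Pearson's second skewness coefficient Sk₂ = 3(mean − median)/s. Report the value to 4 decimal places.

0.3273

Sk₂ = 3(148.37 − 145.7) / 24.47 = 3 × 2.6700 / 24.47
    = 8.0100 / 24.47 ≈ 0.3273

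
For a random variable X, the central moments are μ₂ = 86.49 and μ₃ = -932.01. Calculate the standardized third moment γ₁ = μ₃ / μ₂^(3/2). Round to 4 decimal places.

σ = √μ₂ = √86.49 = 9.30000
σ³ = μ₂^(3/2) = 804.35700
γ₁ = μ₃/σ³ = -932.01 / 804.35700 ≈ -1.1587

-1.1587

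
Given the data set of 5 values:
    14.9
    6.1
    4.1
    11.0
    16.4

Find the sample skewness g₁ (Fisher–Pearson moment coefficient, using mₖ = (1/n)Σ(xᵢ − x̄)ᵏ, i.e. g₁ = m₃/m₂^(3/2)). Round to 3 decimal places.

x̄ = (14.9 + 6.1 + 4.1 + 11.0 + 16.4) / 5 = 10.5000
deviations (xᵢ − x̄): 4.4000, -4.4000, -6.4000, 0.5000, 5.9000
Σ(xᵢ − x̄)² = 114.7400 ⇒ m₂ = 114.7400/5 = 22.94800
Σ(xᵢ − x̄)³ = -56.6400 ⇒ m₃ = -56.6400/5 = -11.32800
m₂^(3/2) = 22.94800^(1.5) = 109.93026
g₁ = m₃ / m₂^(3/2) = -11.32800 / 109.93026 ≈ -0.103

-0.103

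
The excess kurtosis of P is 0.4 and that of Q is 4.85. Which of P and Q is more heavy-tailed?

Q

Higher excess kurtosis ⇒ heavier tails relative to the normal distribution.
0.4 vs 4.85: the larger is 4.85, so Q has heavier tails.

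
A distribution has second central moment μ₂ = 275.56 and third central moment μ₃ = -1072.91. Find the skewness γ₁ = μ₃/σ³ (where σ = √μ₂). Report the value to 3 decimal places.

σ = √μ₂ = √275.56 = 16.60000
σ³ = μ₂^(3/2) = 4574.29600
γ₁ = μ₃/σ³ = -1072.91 / 4574.29600 ≈ -0.235

-0.235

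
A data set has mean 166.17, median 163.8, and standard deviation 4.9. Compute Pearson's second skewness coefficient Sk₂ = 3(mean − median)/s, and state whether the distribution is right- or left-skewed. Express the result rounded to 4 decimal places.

Sk₂ = 3(166.17 − 163.8) / 4.9 = 3 × 2.3700 / 4.9
    = 7.1100 / 4.9 ≈ 1.4510
Sk₂ > 0 ⇒ mean > median ⇒ right-skewed (positive skew).

1.4510, right-skewed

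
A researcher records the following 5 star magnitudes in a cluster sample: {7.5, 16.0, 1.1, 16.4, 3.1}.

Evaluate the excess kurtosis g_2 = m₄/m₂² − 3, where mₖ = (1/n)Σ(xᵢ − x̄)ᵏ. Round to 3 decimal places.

-1.717

x̄ = 8.8200
Σ(xᵢ − x̄)² = 203.0680 ⇒ m₂ = 40.61360
Σ(xᵢ − x̄)⁴ = 10584.3868 ⇒ m₄ = 2116.87736
m₂² = 1649.46450
g_2 = m₄/m₂² − 3 = 1.28337 − 3 ≈ -1.717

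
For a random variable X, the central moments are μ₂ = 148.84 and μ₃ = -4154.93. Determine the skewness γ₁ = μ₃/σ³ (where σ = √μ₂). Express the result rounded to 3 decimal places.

σ = √μ₂ = √148.84 = 12.20000
σ³ = μ₂^(3/2) = 1815.84800
γ₁ = μ₃/σ³ = -4154.93 / 1815.84800 ≈ -2.288

-2.288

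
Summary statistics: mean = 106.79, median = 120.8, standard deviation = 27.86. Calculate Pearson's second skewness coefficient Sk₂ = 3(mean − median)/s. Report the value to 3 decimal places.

Sk₂ = 3(106.79 − 120.8) / 27.86 = 3 × -14.0100 / 27.86
    = -42.0300 / 27.86 ≈ -1.509

-1.509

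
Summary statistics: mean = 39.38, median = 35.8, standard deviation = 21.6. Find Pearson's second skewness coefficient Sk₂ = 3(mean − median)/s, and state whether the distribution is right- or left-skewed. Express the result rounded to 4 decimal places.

Sk₂ = 3(39.38 − 35.8) / 21.6 = 3 × 3.5800 / 21.6
    = 10.7400 / 21.6 ≈ 0.4972
Sk₂ > 0 ⇒ mean > median ⇒ right-skewed (positive skew).

0.4972, right-skewed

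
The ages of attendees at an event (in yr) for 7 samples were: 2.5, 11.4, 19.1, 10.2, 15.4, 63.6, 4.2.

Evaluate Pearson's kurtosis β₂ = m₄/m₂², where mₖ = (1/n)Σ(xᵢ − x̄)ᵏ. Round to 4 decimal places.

4.4822

x̄ = 18.0571
Σ(xᵢ − x̄)² = 2622.3971 ⇒ m₂ = 374.62816
Σ(xᵢ − x̄)⁴ = 4403379.8813 ⇒ m₄ = 629054.26876
m₂² = 140346.26071
β₂ = m₄/m₂² = 629054.26876 / 140346.26071 ≈ 4.4822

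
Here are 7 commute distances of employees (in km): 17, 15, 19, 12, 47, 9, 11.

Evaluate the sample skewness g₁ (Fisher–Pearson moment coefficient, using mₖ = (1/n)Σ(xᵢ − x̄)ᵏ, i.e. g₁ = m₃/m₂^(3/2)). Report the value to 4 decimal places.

x̄ = (17 + 15 + 19 + 12 + 47 + 9 + 11) / 7 = 18.5714
deviations (xᵢ − x̄): -1.5714, -3.5714, 0.4286, -6.5714, 28.4286, -9.5714, -7.5714
Σ(xᵢ − x̄)² = 1015.7143 ⇒ m₂ = 1015.7143/7 = 145.10204
Σ(xᵢ − x̄)³ = 21331.4694 ⇒ m₃ = 21331.4694/7 = 3047.35277
m₂^(3/2) = 145.10204^(1.5) = 1747.87464
g₁ = m₃ / m₂^(3/2) = 3047.35277 / 1747.87464 ≈ 1.7435

1.7435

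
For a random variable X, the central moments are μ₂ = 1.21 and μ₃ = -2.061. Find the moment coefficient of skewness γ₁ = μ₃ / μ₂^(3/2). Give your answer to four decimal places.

σ = √μ₂ = √1.21 = 1.10000
σ³ = μ₂^(3/2) = 1.33100
γ₁ = μ₃/σ³ = -2.061 / 1.33100 ≈ -1.5485

-1.5485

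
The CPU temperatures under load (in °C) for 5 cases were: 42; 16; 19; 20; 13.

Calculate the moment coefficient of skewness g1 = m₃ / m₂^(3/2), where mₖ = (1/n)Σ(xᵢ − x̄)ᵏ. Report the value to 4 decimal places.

1.2865

x̄ = (42 + 16 + 19 + 20 + 13) / 5 = 22.0000
deviations (xᵢ − x̄): 20.0000, -6.0000, -3.0000, -2.0000, -9.0000
Σ(xᵢ − x̄)² = 530.0000 ⇒ m₂ = 530.0000/5 = 106.00000
Σ(xᵢ − x̄)³ = 7020.0000 ⇒ m₃ = 7020.0000/5 = 1404.00000
m₂^(3/2) = 106.00000^(1.5) = 1091.33679
g1 = m₃ / m₂^(3/2) = 1404.00000 / 1091.33679 ≈ 1.2865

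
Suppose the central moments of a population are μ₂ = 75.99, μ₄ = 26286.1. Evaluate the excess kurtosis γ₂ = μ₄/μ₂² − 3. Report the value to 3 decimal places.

μ₂² = 75.99² = 5774.48010
μ₄/μ₂² = 26286.1 / 5774.48010 = 4.55212
γ₂ = 4.55212 − 3 ≈ 1.552

1.552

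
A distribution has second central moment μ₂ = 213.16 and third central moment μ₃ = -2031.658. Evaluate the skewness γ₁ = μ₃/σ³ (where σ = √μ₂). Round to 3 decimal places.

σ = √μ₂ = √213.16 = 14.60000
σ³ = μ₂^(3/2) = 3112.13600
γ₁ = μ₃/σ³ = -2031.658 / 3112.13600 ≈ -0.653

-0.653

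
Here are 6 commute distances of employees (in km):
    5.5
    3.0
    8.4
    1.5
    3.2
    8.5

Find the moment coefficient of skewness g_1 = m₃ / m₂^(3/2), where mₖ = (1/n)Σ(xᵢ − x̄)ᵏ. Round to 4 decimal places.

x̄ = (5.5 + 3.0 + 8.4 + 1.5 + 3.2 + 8.5) / 6 = 5.0167
deviations (xᵢ − x̄): 0.4833, -2.0167, 3.3833, -3.5167, -1.8167, 3.4833
Σ(xᵢ − x̄)² = 43.5483 ⇒ m₂ = 43.5483/6 = 7.25806
Σ(xᵢ − x̄)³ = 23.4196 ⇒ m₃ = 23.4196/6 = 3.90326
m₂^(3/2) = 7.25806^(1.5) = 19.55377
g_1 = m₃ / m₂^(3/2) = 3.90326 / 19.55377 ≈ 0.1996

0.1996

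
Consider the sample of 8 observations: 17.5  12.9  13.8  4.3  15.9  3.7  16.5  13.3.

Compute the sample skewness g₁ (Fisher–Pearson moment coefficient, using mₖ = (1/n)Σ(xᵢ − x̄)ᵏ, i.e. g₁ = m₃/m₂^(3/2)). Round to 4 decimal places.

-0.8500

x̄ = (17.5 + 12.9 + 13.8 + 4.3 + 15.9 + 3.7 + 16.5 + 13.3) / 8 = 12.2375
deviations (xᵢ − x̄): 5.2625, 0.6625, 1.5625, -7.9375, 3.6625, -8.5375, 4.2625, 1.0625
Σ(xᵢ − x̄)² = 199.1788 ⇒ m₂ = 199.1788/8 = 24.89734
Σ(xᵢ − x̄)³ = -844.7650 ⇒ m₃ = -844.7650/8 = -105.59563
m₂^(3/2) = 24.89734^(1.5) = 124.23087
g₁ = m₃ / m₂^(3/2) = -105.59563 / 124.23087 ≈ -0.8500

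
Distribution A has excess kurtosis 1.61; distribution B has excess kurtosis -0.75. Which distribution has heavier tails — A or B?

A

Higher excess kurtosis ⇒ heavier tails relative to the normal distribution.
1.61 vs -0.75: the larger is 1.61, so A has heavier tails. (A is leptokurtic — heavier-than-normal tails; the other is platykurtic.)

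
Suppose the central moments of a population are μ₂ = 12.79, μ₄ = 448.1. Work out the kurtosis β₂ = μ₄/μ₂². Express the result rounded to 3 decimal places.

2.739

μ₂² = 12.79² = 163.58410
μ₄/μ₂² = 448.1 / 163.58410 = 2.73926
β₂ ≈ 2.739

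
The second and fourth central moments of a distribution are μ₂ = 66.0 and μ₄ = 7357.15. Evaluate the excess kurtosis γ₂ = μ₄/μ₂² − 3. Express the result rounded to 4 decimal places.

-1.3110

μ₂² = 66.0² = 4356.00000
μ₄/μ₂² = 7357.15 / 4356.00000 = 1.68897
γ₂ = 1.68897 − 3 ≈ -1.3110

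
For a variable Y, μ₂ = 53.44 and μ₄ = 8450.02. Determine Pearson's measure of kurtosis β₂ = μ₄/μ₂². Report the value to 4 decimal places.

μ₂² = 53.44² = 2855.83360
μ₄/μ₂² = 8450.02 / 2855.83360 = 2.95886
β₂ ≈ 2.9589

2.9589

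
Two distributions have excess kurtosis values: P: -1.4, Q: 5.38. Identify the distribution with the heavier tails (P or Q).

Higher excess kurtosis ⇒ heavier tails relative to the normal distribution.
-1.4 vs 5.38: the larger is 5.38, so Q has heavier tails. (Q is leptokurtic — heavier-than-normal tails; the other is platykurtic.)

Q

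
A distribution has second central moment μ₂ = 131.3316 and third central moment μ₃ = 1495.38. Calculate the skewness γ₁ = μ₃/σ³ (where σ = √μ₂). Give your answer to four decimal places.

0.9936

σ = √μ₂ = √131.3316 = 11.46000
σ³ = μ₂^(3/2) = 1505.06014
γ₁ = μ₃/σ³ = 1495.38 / 1505.06014 ≈ 0.9936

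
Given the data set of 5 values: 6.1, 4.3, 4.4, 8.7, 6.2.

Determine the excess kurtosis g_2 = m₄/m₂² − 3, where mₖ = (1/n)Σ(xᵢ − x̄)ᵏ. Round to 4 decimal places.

x̄ = 5.9400
Σ(xᵢ − x̄)² = 12.7720 ⇒ m₂ = 2.55440
Σ(xᵢ − x̄)⁴ = 70.8915 ⇒ m₄ = 14.17830
m₂² = 6.52496
g_2 = m₄/m₂² − 3 = 2.17293 − 3 ≈ -0.8271

-0.8271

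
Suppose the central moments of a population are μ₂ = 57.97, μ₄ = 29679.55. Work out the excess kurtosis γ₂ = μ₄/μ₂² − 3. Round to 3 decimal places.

μ₂² = 57.97² = 3360.52090
μ₄/μ₂² = 29679.55 / 3360.52090 = 8.83183
γ₂ = 8.83183 − 3 ≈ 5.832

5.832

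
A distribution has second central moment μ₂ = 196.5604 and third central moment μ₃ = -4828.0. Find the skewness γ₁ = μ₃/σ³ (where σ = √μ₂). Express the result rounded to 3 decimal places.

-1.752

σ = √μ₂ = √196.5604 = 14.02000
σ³ = μ₂^(3/2) = 2755.77681
γ₁ = μ₃/σ³ = -4828.0 / 2755.77681 ≈ -1.752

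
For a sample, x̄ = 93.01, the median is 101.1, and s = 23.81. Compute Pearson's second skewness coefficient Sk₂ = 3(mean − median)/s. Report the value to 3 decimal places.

-1.019

Sk₂ = 3(93.01 − 101.1) / 23.81 = 3 × -8.0900 / 23.81
    = -24.2700 / 23.81 ≈ -1.019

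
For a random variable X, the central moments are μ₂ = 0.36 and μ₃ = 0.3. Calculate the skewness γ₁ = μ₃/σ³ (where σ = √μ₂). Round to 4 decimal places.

1.3889

σ = √μ₂ = √0.36 = 0.60000
σ³ = μ₂^(3/2) = 0.21600
γ₁ = μ₃/σ³ = 0.3 / 0.21600 ≈ 1.3889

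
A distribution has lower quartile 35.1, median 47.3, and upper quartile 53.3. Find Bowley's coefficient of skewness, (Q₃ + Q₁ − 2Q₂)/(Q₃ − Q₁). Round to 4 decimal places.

numerator: Q₃ + Q₁ − 2Q₂ = 53.3 + 35.1 − 2×47.3 = -6.2000
denominator: Q₃ − Q₁ = 53.3 − 35.1 = 18.2000
Bowley skewness = -6.2000 / 18.2000 ≈ -0.3407

-0.3407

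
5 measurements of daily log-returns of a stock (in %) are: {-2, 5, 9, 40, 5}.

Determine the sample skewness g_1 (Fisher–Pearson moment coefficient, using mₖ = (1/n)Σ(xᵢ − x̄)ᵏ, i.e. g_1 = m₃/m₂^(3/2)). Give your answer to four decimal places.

x̄ = (-2 + 5 + 9 + 40 + 5) / 5 = 11.4000
deviations (xᵢ − x̄): -13.4000, -6.4000, -2.4000, 28.6000, -6.4000
Σ(xᵢ − x̄)² = 1085.2000 ⇒ m₂ = 1085.2000/5 = 217.04000
Σ(xᵢ − x̄)³ = 20449.4400 ⇒ m₃ = 20449.4400/5 = 4089.88800
m₂^(3/2) = 217.04000^(1.5) = 3197.49351
g_1 = m₃ / m₂^(3/2) = 4089.88800 / 3197.49351 ≈ 1.2791

1.2791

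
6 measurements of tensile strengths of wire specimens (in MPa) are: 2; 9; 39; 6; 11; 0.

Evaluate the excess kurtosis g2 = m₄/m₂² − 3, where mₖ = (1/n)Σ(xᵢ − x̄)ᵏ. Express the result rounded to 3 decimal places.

x̄ = 11.1667
Σ(xᵢ − x̄)² = 1014.8333 ⇒ m₂ = 169.13889
Σ(xᵢ − x̄)⁴ = 623495.4861 ⇒ m₄ = 103915.91435
m₂² = 28607.96373
g2 = m₄/m₂² − 3 = 3.63241 − 3 ≈ 0.632

0.632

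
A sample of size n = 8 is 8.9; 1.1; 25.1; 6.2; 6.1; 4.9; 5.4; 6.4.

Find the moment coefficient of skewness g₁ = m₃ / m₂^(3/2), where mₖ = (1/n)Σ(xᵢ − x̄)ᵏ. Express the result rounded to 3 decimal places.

x̄ = (8.9 + 1.1 + 25.1 + 6.2 + 6.1 + 4.9 + 5.4 + 6.4) / 8 = 8.0125
deviations (xᵢ − x̄): 0.8875, -6.9125, 17.0875, -1.8125, -1.9125, -3.1125, -2.6125, -1.6125
Σ(xᵢ − x̄)² = 366.6088 ⇒ m₂ = 366.6088/8 = 45.82609
Σ(xᵢ − x̄)³ = 4594.5292 ⇒ m₃ = 4594.5292/8 = 574.31614
m₂^(3/2) = 45.82609^(1.5) = 310.21962
g₁ = m₃ / m₂^(3/2) = 574.31614 / 310.21962 ≈ 1.851

1.851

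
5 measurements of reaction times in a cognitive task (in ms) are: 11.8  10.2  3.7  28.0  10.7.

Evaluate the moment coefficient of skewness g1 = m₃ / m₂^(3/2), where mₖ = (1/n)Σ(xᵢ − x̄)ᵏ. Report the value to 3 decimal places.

x̄ = (11.8 + 10.2 + 3.7 + 28.0 + 10.7) / 5 = 12.8800
deviations (xᵢ − x̄): -1.0800, -2.6800, -9.1800, 15.1200, -2.1800
Σ(xᵢ − x̄)² = 325.9880 ⇒ m₂ = 325.9880/5 = 65.19760
Σ(xᵢ − x̄)³ = 2652.1603 ⇒ m₃ = 2652.1603/5 = 530.43206
m₂^(3/2) = 65.19760^(1.5) = 526.43822
g1 = m₃ / m₂^(3/2) = 530.43206 / 526.43822 ≈ 1.008

1.008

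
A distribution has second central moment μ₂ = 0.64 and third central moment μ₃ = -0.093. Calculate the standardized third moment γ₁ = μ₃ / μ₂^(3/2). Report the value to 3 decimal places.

-0.182

σ = √μ₂ = √0.64 = 0.80000
σ³ = μ₂^(3/2) = 0.51200
γ₁ = μ₃/σ³ = -0.093 / 0.51200 ≈ -0.182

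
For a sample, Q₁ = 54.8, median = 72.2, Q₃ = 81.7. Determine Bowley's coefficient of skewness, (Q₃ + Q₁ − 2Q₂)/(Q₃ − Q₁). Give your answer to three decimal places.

numerator: Q₃ + Q₁ − 2Q₂ = 81.7 + 54.8 − 2×72.2 = -7.9000
denominator: Q₃ − Q₁ = 81.7 − 54.8 = 26.9000
Bowley skewness = -7.9000 / 26.9000 ≈ -0.294

-0.294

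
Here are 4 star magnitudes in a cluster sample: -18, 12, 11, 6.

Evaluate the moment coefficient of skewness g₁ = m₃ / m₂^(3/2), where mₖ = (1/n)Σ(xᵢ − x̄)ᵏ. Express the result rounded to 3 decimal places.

-1.041

x̄ = (-18 + 12 + 11 + 6) / 4 = 2.7500
deviations (xᵢ − x̄): -20.7500, 9.2500, 8.2500, 3.2500
Σ(xᵢ − x̄)² = 594.7500 ⇒ m₂ = 594.7500/4 = 148.68750
Σ(xᵢ − x̄)³ = -7546.8750 ⇒ m₃ = -7546.8750/4 = -1886.71875
m₂^(3/2) = 148.68750^(1.5) = 1813.05796
g₁ = m₃ / m₂^(3/2) = -1886.71875 / 1813.05796 ≈ -1.041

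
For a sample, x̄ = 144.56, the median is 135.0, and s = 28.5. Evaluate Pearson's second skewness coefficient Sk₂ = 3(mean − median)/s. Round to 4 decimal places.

1.0063

Sk₂ = 3(144.56 − 135.0) / 28.5 = 3 × 9.5600 / 28.5
    = 28.6800 / 28.5 ≈ 1.0063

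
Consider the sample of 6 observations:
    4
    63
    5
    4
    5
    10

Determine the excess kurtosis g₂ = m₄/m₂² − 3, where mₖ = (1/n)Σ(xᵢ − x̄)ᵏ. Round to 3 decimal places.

1.133

x̄ = 15.1667
Σ(xᵢ − x̄)² = 2770.8333 ⇒ m₂ = 461.80556
Σ(xᵢ − x̄)⁴ = 5288248.1528 ⇒ m₄ = 881374.69213
m₂² = 213264.37114
g₂ = m₄/m₂² − 3 = 4.13278 − 3 ≈ 1.133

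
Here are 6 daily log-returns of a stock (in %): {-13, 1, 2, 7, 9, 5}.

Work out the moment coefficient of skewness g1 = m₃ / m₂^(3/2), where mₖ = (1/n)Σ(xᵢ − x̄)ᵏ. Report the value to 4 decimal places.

x̄ = (-13 + 1 + 2 + 7 + 9 + 5) / 6 = 1.8333
deviations (xᵢ − x̄): -14.8333, -0.8333, 0.1667, 5.1667, 7.1667, 3.1667
Σ(xᵢ − x̄)² = 308.8333 ⇒ m₂ = 308.8333/6 = 51.47222
Σ(xᵢ − x̄)³ = -2726.5556 ⇒ m₃ = -2726.5556/6 = -454.42593
m₂^(3/2) = 51.47222^(1.5) = 369.28305
g1 = m₃ / m₂^(3/2) = -454.42593 / 369.28305 ≈ -1.2306

-1.2306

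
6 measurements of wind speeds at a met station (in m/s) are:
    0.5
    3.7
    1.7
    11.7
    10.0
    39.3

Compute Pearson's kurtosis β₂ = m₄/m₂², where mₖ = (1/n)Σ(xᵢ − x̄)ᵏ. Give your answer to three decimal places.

3.532

x̄ = 11.1500
Σ(xᵢ − x̄)² = 1052.2750 ⇒ m₂ = 175.37917
Σ(xᵢ − x̄)⁴ = 651855.3865 ⇒ m₄ = 108642.56442
m₂² = 30757.85210
β₂ = m₄/m₂² = 108642.56442 / 30757.85210 ≈ 3.532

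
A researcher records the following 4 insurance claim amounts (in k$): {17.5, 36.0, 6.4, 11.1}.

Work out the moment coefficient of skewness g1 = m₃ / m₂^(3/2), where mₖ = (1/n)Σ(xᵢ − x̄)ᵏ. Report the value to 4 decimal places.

0.7591

x̄ = (17.5 + 36.0 + 6.4 + 11.1) / 4 = 17.7500
deviations (xᵢ − x̄): -0.2500, 18.2500, -11.3500, -6.6500
Σ(xᵢ − x̄)² = 506.1700 ⇒ m₂ = 506.1700/4 = 126.54250
Σ(xᵢ − x̄)³ = 4322.1600 ⇒ m₃ = 4322.1600/4 = 1080.54000
m₂^(3/2) = 126.54250^(1.5) = 1423.49064
g1 = m₃ / m₂^(3/2) = 1080.54000 / 1423.49064 ≈ 0.7591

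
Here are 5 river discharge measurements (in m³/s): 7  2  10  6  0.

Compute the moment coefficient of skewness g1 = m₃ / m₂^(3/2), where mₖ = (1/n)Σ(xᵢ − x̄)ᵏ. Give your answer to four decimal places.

-0.0786

x̄ = (7 + 2 + 10 + 6 + 0) / 5 = 5.0000
deviations (xᵢ − x̄): 2.0000, -3.0000, 5.0000, 1.0000, -5.0000
Σ(xᵢ − x̄)² = 64.0000 ⇒ m₂ = 64.0000/5 = 12.80000
Σ(xᵢ − x̄)³ = -18.0000 ⇒ m₃ = -18.0000/5 = -3.60000
m₂^(3/2) = 12.80000^(1.5) = 45.79467
g1 = m₃ / m₂^(3/2) = -3.60000 / 45.79467 ≈ -0.0786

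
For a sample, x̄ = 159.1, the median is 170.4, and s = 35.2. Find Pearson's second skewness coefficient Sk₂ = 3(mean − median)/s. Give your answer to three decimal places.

Sk₂ = 3(159.1 − 170.4) / 35.2 = 3 × -11.3000 / 35.2
    = -33.9000 / 35.2 ≈ -0.963

-0.963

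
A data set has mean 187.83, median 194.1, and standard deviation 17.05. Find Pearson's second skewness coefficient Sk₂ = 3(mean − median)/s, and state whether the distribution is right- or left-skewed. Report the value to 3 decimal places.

-1.103, left-skewed

Sk₂ = 3(187.83 − 194.1) / 17.05 = 3 × -6.2700 / 17.05
    = -18.8100 / 17.05 ≈ -1.103
Sk₂ < 0 ⇒ mean < median ⇒ left-skewed (negative skew).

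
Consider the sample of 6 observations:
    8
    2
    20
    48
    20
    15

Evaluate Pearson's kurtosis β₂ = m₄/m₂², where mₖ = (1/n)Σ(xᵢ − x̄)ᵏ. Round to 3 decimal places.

x̄ = 18.8333
Σ(xᵢ − x̄)² = 1268.8333 ⇒ m₂ = 211.47222
Σ(xᵢ − x̄)⁴ = 817967.8194 ⇒ m₄ = 136327.96991
m₂² = 44720.50077
β₂ = m₄/m₂² = 136327.96991 / 44720.50077 ≈ 3.048

3.048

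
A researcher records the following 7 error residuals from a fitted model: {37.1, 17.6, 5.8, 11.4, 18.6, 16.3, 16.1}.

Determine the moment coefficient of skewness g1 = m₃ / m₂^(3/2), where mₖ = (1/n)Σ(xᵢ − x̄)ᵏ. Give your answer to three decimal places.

1.110

x̄ = (37.1 + 17.6 + 5.8 + 11.4 + 18.6 + 16.3 + 16.1) / 7 = 17.5571
deviations (xᵢ − x̄): 19.5429, 0.0429, -11.7571, -6.1571, 1.0429, -1.2571, -1.4571
Σ(xᵢ − x̄)² = 562.8571 ⇒ m₂ = 562.8571/7 = 80.40816
Σ(xᵢ − x̄)³ = 5601.3109 ⇒ m₃ = 5601.3109/7 = 800.18727
m₂^(3/2) = 80.40816^(1.5) = 721.02482
g1 = m₃ / m₂^(3/2) = 800.18727 / 721.02482 ≈ 1.110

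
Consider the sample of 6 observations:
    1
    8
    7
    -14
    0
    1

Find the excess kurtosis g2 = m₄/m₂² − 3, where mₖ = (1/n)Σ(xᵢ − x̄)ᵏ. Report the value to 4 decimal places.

x̄ = 0.5000
Σ(xᵢ − x̄)² = 309.5000 ⇒ m₂ = 51.58333
Σ(xᵢ − x̄)⁴ = 49154.3750 ⇒ m₄ = 8192.39583
m₂² = 2660.84028
g2 = m₄/m₂² − 3 = 3.07888 − 3 ≈ 0.0789

0.0789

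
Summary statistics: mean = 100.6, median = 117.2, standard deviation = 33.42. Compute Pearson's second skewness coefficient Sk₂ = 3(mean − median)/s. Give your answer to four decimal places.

-1.4901

Sk₂ = 3(100.6 − 117.2) / 33.42 = 3 × -16.6000 / 33.42
    = -49.8000 / 33.42 ≈ -1.4901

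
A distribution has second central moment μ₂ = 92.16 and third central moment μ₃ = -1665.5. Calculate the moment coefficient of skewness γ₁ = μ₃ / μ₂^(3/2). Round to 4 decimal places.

σ = √μ₂ = √92.16 = 9.60000
σ³ = μ₂^(3/2) = 884.73600
γ₁ = μ₃/σ³ = -1665.5 / 884.73600 ≈ -1.8825

-1.8825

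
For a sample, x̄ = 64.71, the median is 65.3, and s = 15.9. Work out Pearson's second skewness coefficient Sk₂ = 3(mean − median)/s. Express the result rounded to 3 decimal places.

-0.111

Sk₂ = 3(64.71 − 65.3) / 15.9 = 3 × -0.5900 / 15.9
    = -1.7700 / 15.9 ≈ -0.111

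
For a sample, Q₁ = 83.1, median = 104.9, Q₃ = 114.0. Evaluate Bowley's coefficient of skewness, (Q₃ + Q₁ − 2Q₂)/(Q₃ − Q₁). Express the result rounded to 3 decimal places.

numerator: Q₃ + Q₁ − 2Q₂ = 114.0 + 83.1 − 2×104.9 = -12.7000
denominator: Q₃ − Q₁ = 114.0 − 83.1 = 30.9000
Bowley skewness = -12.7000 / 30.9000 ≈ -0.411

-0.411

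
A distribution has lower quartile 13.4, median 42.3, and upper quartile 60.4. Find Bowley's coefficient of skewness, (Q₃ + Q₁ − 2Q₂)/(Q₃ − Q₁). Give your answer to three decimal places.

numerator: Q₃ + Q₁ − 2Q₂ = 60.4 + 13.4 − 2×42.3 = -10.8000
denominator: Q₃ − Q₁ = 60.4 − 13.4 = 47.0000
Bowley skewness = -10.8000 / 47.0000 ≈ -0.230

-0.230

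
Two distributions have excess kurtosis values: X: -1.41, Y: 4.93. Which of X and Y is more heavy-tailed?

Y

Higher excess kurtosis ⇒ heavier tails relative to the normal distribution.
-1.41 vs 4.93: the larger is 4.93, so Y has heavier tails. (Y is leptokurtic — heavier-than-normal tails; the other is platykurtic.)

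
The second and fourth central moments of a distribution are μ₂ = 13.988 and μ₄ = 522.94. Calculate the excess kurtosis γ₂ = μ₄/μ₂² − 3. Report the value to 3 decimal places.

μ₂² = 13.988² = 195.66414
μ₄/μ₂² = 522.94 / 195.66414 = 2.67264
γ₂ = 2.67264 − 3 ≈ -0.327

-0.327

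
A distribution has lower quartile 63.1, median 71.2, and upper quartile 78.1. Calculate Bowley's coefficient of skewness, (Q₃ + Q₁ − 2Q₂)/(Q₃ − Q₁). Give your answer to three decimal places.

numerator: Q₃ + Q₁ − 2Q₂ = 78.1 + 63.1 − 2×71.2 = -1.2000
denominator: Q₃ − Q₁ = 78.1 − 63.1 = 15.0000
Bowley skewness = -1.2000 / 15.0000 ≈ -0.080

-0.080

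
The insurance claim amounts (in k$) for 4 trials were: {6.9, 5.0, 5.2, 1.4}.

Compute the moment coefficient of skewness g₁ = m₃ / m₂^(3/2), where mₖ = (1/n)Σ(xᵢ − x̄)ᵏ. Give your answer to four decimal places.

x̄ = (6.9 + 5.0 + 5.2 + 1.4) / 4 = 4.6250
deviations (xᵢ − x̄): 2.2750, 0.3750, 0.5750, -3.2250
Σ(xᵢ − x̄)² = 16.0475 ⇒ m₂ = 16.0475/4 = 4.01188
Σ(xᵢ − x̄)³ = -21.5246 ⇒ m₃ = -21.5246/4 = -5.38116
m₂^(3/2) = 4.01188^(1.5) = 8.03565
g₁ = m₃ / m₂^(3/2) = -5.38116 / 8.03565 ≈ -0.6697

-0.6697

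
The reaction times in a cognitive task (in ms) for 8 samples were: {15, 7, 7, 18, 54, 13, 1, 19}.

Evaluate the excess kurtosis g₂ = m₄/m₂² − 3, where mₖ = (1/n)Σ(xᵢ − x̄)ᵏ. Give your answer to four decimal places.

x̄ = 16.7500
Σ(xᵢ − x̄)² = 1849.5000 ⇒ m₂ = 231.18750
Σ(xᵢ − x̄)⁴ = 2005173.6563 ⇒ m₄ = 250646.70703
m₂² = 53447.66016
g₂ = m₄/m₂² − 3 = 4.68957 − 3 ≈ 1.6896

1.6896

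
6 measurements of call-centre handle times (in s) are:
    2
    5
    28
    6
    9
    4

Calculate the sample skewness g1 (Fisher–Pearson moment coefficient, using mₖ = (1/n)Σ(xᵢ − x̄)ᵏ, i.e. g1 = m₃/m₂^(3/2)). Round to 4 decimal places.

x̄ = (2 + 5 + 28 + 6 + 9 + 4) / 6 = 9.0000
deviations (xᵢ − x̄): -7.0000, -4.0000, 19.0000, -3.0000, 0.0000, -5.0000
Σ(xᵢ − x̄)² = 460.0000 ⇒ m₂ = 460.0000/6 = 76.66667
Σ(xᵢ − x̄)³ = 6300.0000 ⇒ m₃ = 6300.0000/6 = 1050.00000
m₂^(3/2) = 76.66667^(1.5) = 671.28953
g1 = m₃ / m₂^(3/2) = 1050.00000 / 671.28953 ≈ 1.5642

1.5642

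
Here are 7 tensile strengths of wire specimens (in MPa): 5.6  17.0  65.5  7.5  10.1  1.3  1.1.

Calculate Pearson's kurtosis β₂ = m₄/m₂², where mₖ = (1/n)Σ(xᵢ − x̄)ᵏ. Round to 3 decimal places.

x̄ = 15.4429
Σ(xᵢ − x̄)² = 3102.3971 ⇒ m₂ = 443.19959
Σ(xᵢ − x̄)⁴ = 6375135.3899 ⇒ m₄ = 910733.62712
m₂² = 196425.87820
β₂ = m₄/m₂² = 910733.62712 / 196425.87820 ≈ 4.637

4.637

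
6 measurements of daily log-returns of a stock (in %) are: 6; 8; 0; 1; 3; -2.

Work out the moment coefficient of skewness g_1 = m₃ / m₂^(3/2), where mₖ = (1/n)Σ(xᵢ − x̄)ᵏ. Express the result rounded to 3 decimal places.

0.258

x̄ = (6 + 8 + 0 + 1 + 3 - 2) / 6 = 2.6667
deviations (xᵢ − x̄): 3.3333, 5.3333, -2.6667, -1.6667, 0.3333, -4.6667
Σ(xᵢ − x̄)² = 71.3333 ⇒ m₂ = 71.3333/6 = 11.88889
Σ(xᵢ − x̄)³ = 63.5556 ⇒ m₃ = 63.5556/6 = 10.59259
m₂^(3/2) = 11.88889^(1.5) = 40.99321
g_1 = m₃ / m₂^(3/2) = 10.59259 / 40.99321 ≈ 0.258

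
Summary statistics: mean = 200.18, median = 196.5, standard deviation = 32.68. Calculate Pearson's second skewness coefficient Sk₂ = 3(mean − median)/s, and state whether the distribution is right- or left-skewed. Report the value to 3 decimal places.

Sk₂ = 3(200.18 − 196.5) / 32.68 = 3 × 3.6800 / 32.68
    = 11.0400 / 32.68 ≈ 0.338
Sk₂ > 0 ⇒ mean > median ⇒ right-skewed (positive skew).

0.338, right-skewed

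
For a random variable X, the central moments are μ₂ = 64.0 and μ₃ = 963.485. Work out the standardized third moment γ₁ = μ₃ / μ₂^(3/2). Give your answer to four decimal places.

1.8818

σ = √μ₂ = √64.0 = 8.00000
σ³ = μ₂^(3/2) = 512.00000
γ₁ = μ₃/σ³ = 963.485 / 512.00000 ≈ 1.8818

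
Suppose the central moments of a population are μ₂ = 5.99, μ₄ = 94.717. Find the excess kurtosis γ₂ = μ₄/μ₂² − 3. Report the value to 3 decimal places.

μ₂² = 5.99² = 35.88010
μ₄/μ₂² = 94.717 / 35.88010 = 2.63982
γ₂ = 2.63982 − 3 ≈ -0.360

-0.360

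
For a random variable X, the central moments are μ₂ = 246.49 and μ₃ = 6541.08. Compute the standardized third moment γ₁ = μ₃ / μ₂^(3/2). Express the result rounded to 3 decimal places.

σ = √μ₂ = √246.49 = 15.70000
σ³ = μ₂^(3/2) = 3869.89300
γ₁ = μ₃/σ³ = 6541.08 / 3869.89300 ≈ 1.690

1.690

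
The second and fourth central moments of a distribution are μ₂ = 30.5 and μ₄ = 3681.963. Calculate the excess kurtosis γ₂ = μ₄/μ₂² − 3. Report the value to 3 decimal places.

μ₂² = 30.5² = 930.25000
μ₄/μ₂² = 3681.963 / 930.25000 = 3.95804
γ₂ = 3.95804 − 3 ≈ 0.958

0.958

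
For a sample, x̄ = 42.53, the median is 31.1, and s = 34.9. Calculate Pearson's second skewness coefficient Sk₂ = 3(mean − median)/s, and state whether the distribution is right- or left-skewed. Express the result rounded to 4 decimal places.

Sk₂ = 3(42.53 − 31.1) / 34.9 = 3 × 11.4300 / 34.9
    = 34.2900 / 34.9 ≈ 0.9825
Sk₂ > 0 ⇒ mean > median ⇒ right-skewed (positive skew).

0.9825, right-skewed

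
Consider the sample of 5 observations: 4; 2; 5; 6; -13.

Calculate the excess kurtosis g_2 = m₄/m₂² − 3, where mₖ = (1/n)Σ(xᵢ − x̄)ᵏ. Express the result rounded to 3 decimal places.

x̄ = 0.8000
Σ(xᵢ − x̄)² = 246.8000 ⇒ m₂ = 49.36000
Σ(xᵢ − x̄)⁴ = 37416.6560 ⇒ m₄ = 7483.33120
m₂² = 2436.40960
g_2 = m₄/m₂² − 3 = 3.07146 − 3 ≈ 0.071

0.071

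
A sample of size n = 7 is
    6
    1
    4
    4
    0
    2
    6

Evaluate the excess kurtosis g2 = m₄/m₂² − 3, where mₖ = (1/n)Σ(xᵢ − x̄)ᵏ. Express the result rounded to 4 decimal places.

-1.3985

x̄ = 3.2857
Σ(xᵢ − x̄)² = 33.4286 ⇒ m₂ = 4.77551
Σ(xᵢ − x̄)⁴ = 255.6560 ⇒ m₄ = 36.52228
m₂² = 22.80550
g2 = m₄/m₂² − 3 = 1.60147 − 3 ≈ -1.3985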